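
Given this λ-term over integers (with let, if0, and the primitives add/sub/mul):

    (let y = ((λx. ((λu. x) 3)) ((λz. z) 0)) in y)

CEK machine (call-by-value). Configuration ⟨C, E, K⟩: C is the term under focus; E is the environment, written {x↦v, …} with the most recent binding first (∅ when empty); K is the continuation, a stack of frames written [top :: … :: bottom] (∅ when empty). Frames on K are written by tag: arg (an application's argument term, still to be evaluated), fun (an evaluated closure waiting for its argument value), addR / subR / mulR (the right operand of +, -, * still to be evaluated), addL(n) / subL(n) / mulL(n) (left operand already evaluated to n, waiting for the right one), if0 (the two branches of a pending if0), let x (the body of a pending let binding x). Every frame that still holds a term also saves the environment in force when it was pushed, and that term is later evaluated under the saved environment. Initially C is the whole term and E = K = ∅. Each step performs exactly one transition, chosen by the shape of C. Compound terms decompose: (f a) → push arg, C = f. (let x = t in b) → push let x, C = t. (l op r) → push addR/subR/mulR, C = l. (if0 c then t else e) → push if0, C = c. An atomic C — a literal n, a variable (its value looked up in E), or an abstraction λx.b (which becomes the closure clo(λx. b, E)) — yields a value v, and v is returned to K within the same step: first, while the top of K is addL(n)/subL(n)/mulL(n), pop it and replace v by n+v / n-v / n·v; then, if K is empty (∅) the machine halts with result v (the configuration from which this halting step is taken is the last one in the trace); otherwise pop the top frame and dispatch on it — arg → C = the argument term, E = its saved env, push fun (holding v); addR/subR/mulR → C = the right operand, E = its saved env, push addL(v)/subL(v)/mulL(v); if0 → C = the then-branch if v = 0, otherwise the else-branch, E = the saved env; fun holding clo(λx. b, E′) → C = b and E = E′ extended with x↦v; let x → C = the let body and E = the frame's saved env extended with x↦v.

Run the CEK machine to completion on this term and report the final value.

Answer: 0

Derivation:
0. [C=(let y = ((λx. ((λu. x) 3)) ((λz. z) 0)) in y) | E=∅ | K=∅]
1. [C=((λx. ((λu. x) 3)) ((λz. z) 0)) | E=∅ | K=[let y]]
2. [C=(λx. ((λu. x) 3)) | E=∅ | K=[arg :: let y]]
3. [C=((λz. z) 0) | E=∅ | K=[fun :: let y]]
4. [C=(λz. z) | E=∅ | K=[arg :: fun :: let y]]
5. [C=0 | E=∅ | K=[fun :: fun :: let y]]
6. [C=z | E={z↦0} | K=[fun :: let y]]
7. [C=((λu. x) 3) | E={x↦0} | K=[let y]]
8. [C=(λu. x) | E={x↦0} | K=[arg :: let y]]
9. [C=3 | E={x↦0} | K=[fun :: let y]]
10. [C=x | E={u↦3, x↦0} | K=[let y]]
11. [C=y | E={y↦0} | K=∅]
→ final value 0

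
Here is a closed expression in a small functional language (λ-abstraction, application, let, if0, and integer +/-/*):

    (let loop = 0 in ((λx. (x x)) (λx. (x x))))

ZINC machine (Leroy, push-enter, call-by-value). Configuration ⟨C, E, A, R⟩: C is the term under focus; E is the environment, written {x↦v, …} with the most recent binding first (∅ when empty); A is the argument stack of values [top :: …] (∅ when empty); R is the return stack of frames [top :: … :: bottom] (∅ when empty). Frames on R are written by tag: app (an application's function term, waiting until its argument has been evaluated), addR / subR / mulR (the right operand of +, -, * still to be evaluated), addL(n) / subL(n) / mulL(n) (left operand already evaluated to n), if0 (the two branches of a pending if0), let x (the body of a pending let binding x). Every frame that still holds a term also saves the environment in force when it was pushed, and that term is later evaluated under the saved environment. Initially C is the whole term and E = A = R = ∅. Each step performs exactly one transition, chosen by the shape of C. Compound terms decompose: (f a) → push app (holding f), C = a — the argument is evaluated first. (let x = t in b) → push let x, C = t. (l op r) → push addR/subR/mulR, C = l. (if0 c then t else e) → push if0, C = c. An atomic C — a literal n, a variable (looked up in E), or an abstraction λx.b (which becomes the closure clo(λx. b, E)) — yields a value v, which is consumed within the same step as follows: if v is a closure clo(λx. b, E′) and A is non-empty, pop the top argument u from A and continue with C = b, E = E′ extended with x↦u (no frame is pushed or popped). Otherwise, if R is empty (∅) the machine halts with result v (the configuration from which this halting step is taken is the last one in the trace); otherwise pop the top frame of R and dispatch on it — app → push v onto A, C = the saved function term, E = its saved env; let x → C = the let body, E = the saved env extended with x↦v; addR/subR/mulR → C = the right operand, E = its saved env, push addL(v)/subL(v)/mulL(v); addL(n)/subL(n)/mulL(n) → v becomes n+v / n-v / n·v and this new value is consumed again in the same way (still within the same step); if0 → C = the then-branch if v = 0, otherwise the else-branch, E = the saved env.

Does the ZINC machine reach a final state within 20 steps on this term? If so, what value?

Answer: DIVERGES (no final state within 20 steps)

Execution trace:
0. <C=(let loop = 0 in ((λx. (x x)) (λx. (x x)))), E=∅, A=∅, R=∅>
1. <C=0, E=∅, A=∅, R=[let loop]>
2. <C=((λx. (x x)) (λx. (x x))), E={loop↦0}, A=∅, R=∅>
3. <C=(λx. (x x)), E={loop↦0}, A=∅, R=[app]>
4. <C=(λx. (x x)), E={loop↦0}, A=[clo(λx. (x x), {loop↦0})], R=∅>
5. <C=(x x), E={x↦clo(λx. (x x), {loop↦0}), loop↦0}, A=∅, R=∅>
6. <C=x, E={x↦clo(λx. (x x), {loop↦0}), loop↦0}, A=∅, R=[app]>
7. <C=x, E={x↦clo(λx. (x x), {loop↦0}), loop↦0}, A=[clo(λx. (x x), {loop↦0})], R=∅>
… configuration repeats with period 3 (steps 5–7 recur indefinitely) …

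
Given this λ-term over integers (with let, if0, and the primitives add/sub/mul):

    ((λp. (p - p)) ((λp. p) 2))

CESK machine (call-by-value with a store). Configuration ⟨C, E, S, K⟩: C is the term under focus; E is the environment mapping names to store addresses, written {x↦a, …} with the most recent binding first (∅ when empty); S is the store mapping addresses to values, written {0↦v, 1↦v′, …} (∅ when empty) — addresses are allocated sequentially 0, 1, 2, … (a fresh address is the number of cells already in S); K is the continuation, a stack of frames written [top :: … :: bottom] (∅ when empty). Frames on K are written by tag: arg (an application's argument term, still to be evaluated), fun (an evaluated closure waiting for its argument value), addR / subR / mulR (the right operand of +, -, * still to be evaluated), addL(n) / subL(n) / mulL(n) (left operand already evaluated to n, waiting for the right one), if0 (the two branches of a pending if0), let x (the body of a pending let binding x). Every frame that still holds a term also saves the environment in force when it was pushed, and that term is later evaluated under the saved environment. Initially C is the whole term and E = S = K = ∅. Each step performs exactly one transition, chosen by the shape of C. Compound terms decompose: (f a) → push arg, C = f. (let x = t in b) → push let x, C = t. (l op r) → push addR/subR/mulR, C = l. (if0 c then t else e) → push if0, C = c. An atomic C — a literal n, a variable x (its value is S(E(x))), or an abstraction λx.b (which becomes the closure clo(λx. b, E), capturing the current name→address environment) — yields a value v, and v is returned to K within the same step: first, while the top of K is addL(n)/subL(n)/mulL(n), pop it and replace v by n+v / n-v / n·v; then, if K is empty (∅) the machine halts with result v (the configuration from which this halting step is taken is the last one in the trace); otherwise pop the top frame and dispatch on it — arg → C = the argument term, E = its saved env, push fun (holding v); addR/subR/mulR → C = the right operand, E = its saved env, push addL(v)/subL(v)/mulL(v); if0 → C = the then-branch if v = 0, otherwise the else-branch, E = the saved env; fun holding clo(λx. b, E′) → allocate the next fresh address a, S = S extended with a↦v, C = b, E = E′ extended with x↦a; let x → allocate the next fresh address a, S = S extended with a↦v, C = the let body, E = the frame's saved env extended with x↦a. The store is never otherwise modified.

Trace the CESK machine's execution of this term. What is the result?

t=0: [C=((λp. (p - p)) ((λp. p) 2)) | E=∅ | S=∅ | K=∅]
t=1: [C=(λp. (p - p)) | E=∅ | S=∅ | K=[arg]]
t=2: [C=((λp. p) 2) | E=∅ | S=∅ | K=[fun]]
t=3: [C=(λp. p) | E=∅ | S=∅ | K=[arg :: fun]]
t=4: [C=2 | E=∅ | S=∅ | K=[fun :: fun]]
t=5: [C=p | E={p↦0} | S={0↦2} | K=[fun]]
t=6: [C=(p - p) | E={p↦1} | S={0↦2, 1↦2} | K=∅]
t=7: [C=p | E={p↦1} | S={0↦2, 1↦2} | K=[subR]]
t=8: [C=p | E={p↦1} | S={0↦2, 1↦2} | K=[subL(2)]]
→ final value 0

Answer: 0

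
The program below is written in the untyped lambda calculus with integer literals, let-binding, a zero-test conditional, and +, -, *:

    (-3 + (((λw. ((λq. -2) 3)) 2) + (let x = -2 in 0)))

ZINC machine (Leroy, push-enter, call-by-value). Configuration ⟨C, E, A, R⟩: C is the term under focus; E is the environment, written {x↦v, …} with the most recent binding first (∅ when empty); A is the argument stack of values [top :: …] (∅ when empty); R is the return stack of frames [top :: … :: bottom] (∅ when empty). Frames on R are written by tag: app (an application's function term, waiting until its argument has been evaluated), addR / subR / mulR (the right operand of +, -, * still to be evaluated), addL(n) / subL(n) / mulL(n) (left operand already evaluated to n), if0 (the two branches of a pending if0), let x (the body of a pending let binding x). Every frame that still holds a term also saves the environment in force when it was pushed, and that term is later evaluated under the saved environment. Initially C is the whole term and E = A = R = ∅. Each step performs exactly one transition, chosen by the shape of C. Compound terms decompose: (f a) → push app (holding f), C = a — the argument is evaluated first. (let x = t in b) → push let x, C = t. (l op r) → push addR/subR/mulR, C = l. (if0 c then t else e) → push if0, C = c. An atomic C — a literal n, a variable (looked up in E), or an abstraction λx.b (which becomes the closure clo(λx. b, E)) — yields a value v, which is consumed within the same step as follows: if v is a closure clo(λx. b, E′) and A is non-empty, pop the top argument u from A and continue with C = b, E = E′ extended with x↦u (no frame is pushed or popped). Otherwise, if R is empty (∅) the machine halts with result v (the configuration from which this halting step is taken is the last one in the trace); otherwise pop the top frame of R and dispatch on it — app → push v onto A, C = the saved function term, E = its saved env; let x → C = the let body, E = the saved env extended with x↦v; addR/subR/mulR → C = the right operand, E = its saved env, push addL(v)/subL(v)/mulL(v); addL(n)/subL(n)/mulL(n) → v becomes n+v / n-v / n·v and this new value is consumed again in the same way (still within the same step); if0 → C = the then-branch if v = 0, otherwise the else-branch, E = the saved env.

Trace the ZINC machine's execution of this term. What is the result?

Answer: -5

Execution trace:
0. ⟨C=(-3 + (((λw. ((λq. -2) 3)) 2) + (let x = -2 in 0))); E=∅; A=∅; R=∅⟩
1. ⟨C=-3; E=∅; A=∅; R=[addR]⟩
2. ⟨C=(((λw. ((λq. -2) 3)) 2) + (let x = -2 in 0)); E=∅; A=∅; R=[addL(-3)]⟩
3. ⟨C=((λw. ((λq. -2) 3)) 2); E=∅; A=∅; R=[addR :: addL(-3)]⟩
4. ⟨C=2; E=∅; A=∅; R=[app :: addR :: addL(-3)]⟩
5. ⟨C=(λw. ((λq. -2) 3)); E=∅; A=[2]; R=[addR :: addL(-3)]⟩
6. ⟨C=((λq. -2) 3); E={w↦2}; A=∅; R=[addR :: addL(-3)]⟩
7. ⟨C=3; E={w↦2}; A=∅; R=[app :: addR :: addL(-3)]⟩
8. ⟨C=(λq. -2); E={w↦2}; A=[3]; R=[addR :: addL(-3)]⟩
9. ⟨C=-2; E={q↦3, w↦2}; A=∅; R=[addR :: addL(-3)]⟩
10. ⟨C=(let x = -2 in 0); E=∅; A=∅; R=[addL(-2) :: addL(-3)]⟩
11. ⟨C=-2; E=∅; A=∅; R=[let x :: addL(-2) :: addL(-3)]⟩
12. ⟨C=0; E={x↦-2}; A=∅; R=[addL(-2) :: addL(-3)]⟩
→ final value -5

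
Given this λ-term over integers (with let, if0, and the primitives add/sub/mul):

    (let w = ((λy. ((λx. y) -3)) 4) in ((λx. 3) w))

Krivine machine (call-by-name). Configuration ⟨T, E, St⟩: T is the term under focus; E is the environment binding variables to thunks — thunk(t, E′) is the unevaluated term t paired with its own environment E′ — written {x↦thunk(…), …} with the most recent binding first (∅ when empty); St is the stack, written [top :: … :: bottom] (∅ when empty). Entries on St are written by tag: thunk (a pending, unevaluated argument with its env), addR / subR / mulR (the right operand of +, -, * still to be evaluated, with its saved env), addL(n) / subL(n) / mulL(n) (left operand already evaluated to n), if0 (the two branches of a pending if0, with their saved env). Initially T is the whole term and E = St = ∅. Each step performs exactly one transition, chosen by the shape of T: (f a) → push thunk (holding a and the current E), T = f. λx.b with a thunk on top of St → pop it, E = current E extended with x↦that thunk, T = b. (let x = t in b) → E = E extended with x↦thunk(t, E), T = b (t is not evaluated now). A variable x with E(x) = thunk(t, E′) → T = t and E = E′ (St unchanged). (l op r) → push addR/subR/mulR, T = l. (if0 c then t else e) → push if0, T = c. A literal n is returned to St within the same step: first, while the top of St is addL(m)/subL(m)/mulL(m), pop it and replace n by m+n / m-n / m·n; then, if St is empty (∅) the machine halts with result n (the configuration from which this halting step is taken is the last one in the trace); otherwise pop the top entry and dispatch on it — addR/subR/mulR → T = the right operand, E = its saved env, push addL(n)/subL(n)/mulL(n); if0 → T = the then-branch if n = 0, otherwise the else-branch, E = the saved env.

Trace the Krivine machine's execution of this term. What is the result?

step 0: ⟨T=(let w = ((λy. ((λx. y) -3)) 4) in ((λx. 3) w)); E=∅; St=∅⟩
step 1: ⟨T=((λx. 3) w); E={w↦thunk(((λy. ((λx. y) -3)) 4), ∅)}; St=∅⟩
step 2: ⟨T=(λx. 3); E={w↦thunk(((λy. ((λx. y) -3)) 4), ∅)}; St=[thunk]⟩
step 3: ⟨T=3; E={x↦thunk(w, {w↦thunk(((λy. ((λx. y) -3)) 4), ∅)}), w↦thunk(((λy. ((λx. y) -3)) 4), ∅)}; St=∅⟩
→ final value 3

Answer: 3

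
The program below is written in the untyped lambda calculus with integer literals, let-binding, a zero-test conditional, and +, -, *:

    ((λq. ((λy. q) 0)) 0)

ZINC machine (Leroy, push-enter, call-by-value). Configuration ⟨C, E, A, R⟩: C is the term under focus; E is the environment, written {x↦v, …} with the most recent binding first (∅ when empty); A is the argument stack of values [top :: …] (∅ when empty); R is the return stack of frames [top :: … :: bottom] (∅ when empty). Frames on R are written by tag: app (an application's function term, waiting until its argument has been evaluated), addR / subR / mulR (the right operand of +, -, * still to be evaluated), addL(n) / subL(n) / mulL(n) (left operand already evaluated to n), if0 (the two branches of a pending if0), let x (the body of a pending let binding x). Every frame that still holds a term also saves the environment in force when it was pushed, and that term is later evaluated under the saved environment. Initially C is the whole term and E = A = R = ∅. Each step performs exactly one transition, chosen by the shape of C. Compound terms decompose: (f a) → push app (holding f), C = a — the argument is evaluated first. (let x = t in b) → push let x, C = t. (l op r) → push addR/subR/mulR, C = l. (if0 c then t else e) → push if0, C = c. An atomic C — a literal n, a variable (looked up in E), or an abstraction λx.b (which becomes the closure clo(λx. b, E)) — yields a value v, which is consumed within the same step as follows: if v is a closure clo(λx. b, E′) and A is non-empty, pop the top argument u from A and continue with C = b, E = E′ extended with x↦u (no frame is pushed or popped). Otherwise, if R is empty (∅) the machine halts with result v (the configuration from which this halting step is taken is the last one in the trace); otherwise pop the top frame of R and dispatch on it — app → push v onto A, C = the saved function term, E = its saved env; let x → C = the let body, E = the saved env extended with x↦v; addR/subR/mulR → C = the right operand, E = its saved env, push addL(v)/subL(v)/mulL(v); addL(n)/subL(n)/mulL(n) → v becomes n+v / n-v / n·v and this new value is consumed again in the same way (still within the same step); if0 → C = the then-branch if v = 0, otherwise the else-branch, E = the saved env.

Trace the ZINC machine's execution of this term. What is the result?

step 0: <C=((λq. ((λy. q) 0)) 0), E=∅, A=∅, R=∅>
step 1: <C=0, E=∅, A=∅, R=[app]>
step 2: <C=(λq. ((λy. q) 0)), E=∅, A=[0], R=∅>
step 3: <C=((λy. q) 0), E={q↦0}, A=∅, R=∅>
step 4: <C=0, E={q↦0}, A=∅, R=[app]>
step 5: <C=(λy. q), E={q↦0}, A=[0], R=∅>
step 6: <C=q, E={y↦0, q↦0}, A=∅, R=∅>
→ final value 0

Answer: 0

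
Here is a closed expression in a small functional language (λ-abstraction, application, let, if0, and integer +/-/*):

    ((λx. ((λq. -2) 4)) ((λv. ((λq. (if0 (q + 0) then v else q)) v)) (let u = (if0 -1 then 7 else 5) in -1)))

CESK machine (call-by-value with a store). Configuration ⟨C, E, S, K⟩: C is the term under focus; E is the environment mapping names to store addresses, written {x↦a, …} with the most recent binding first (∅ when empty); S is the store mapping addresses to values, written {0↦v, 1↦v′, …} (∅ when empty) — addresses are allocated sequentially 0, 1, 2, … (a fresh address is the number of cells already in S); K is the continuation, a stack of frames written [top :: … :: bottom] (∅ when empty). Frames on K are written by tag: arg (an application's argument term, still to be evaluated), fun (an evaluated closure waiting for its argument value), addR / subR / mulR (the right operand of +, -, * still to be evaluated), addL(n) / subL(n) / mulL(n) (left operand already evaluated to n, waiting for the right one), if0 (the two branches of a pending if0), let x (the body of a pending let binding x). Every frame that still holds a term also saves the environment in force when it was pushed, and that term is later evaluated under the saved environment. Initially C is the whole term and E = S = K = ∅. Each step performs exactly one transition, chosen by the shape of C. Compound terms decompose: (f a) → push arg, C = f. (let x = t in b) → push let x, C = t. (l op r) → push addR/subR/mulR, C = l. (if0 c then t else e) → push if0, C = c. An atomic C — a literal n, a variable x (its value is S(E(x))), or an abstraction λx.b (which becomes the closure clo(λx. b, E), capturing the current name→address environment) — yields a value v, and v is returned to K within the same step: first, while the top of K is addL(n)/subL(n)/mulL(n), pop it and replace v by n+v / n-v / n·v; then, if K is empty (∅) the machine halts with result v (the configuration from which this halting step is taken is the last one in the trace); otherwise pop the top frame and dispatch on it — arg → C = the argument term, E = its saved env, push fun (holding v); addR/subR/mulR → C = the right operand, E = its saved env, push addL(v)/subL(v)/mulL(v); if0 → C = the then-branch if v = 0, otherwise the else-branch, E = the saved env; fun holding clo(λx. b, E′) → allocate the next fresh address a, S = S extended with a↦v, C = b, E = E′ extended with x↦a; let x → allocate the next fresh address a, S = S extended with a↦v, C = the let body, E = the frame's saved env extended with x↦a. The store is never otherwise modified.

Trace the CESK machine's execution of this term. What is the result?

0. ⟨C=((λx. ((λq. -2) 4)) ((λv. ((λq. (if0 (q + 0) then v else q)) v)) (let u = (if0 -1 then 7 else 5) in -1))); E=∅; S=∅; K=∅⟩
1. ⟨C=(λx. ((λq. -2) 4)); E=∅; S=∅; K=[arg]⟩
2. ⟨C=((λv. ((λq. (if0 (q + 0) then v else q)) v)) (let u = (if0 -1 then 7 else 5) in -1)); E=∅; S=∅; K=[fun]⟩
3. ⟨C=(λv. ((λq. (if0 (q + 0) then v else q)) v)); E=∅; S=∅; K=[arg :: fun]⟩
4. ⟨C=(let u = (if0 -1 then 7 else 5) in -1); E=∅; S=∅; K=[fun :: fun]⟩
5. ⟨C=(if0 -1 then 7 else 5); E=∅; S=∅; K=[let u :: fun :: fun]⟩
6. ⟨C=-1; E=∅; S=∅; K=[if0 :: let u :: fun :: fun]⟩
7. ⟨C=5; E=∅; S=∅; K=[let u :: fun :: fun]⟩
8. ⟨C=-1; E={u↦0}; S={0↦5}; K=[fun :: fun]⟩
9. ⟨C=((λq. (if0 (q + 0) then v else q)) v); E={v↦1}; S={0↦5, 1↦-1}; K=[fun]⟩
10. ⟨C=(λq. (if0 (q + 0) then v else q)); E={v↦1}; S={0↦5, 1↦-1}; K=[arg :: fun]⟩
11. ⟨C=v; E={v↦1}; S={0↦5, 1↦-1}; K=[fun :: fun]⟩
12. ⟨C=(if0 (q + 0) then v else q); E={q↦2, v↦1}; S={0↦5, 1↦-1, 2↦-1}; K=[fun]⟩
13. ⟨C=(q + 0); E={q↦2, v↦1}; S={0↦5, 1↦-1, 2↦-1}; K=[if0 :: fun]⟩
14. ⟨C=q; E={q↦2, v↦1}; S={0↦5, 1↦-1, 2↦-1}; K=[addR :: if0 :: fun]⟩
15. ⟨C=0; E={q↦2, v↦1}; S={0↦5, 1↦-1, 2↦-1}; K=[addL(-1) :: if0 :: fun]⟩
16. ⟨C=q; E={q↦2, v↦1}; S={0↦5, 1↦-1, 2↦-1}; K=[fun]⟩
17. ⟨C=((λq. -2) 4); E={x↦3}; S={0↦5, 1↦-1, 2↦-1, 3↦-1}; K=∅⟩
18. ⟨C=(λq. -2); E={x↦3}; S={0↦5, 1↦-1, 2↦-1, 3↦-1}; K=[arg]⟩
19. ⟨C=4; E={x↦3}; S={0↦5, 1↦-1, 2↦-1, 3↦-1}; K=[fun]⟩
20. ⟨C=-2; E={q↦4, x↦3}; S={0↦5, 1↦-1, 2↦-1, 3↦-1, 4↦4}; K=∅⟩
→ final value -2

Answer: -2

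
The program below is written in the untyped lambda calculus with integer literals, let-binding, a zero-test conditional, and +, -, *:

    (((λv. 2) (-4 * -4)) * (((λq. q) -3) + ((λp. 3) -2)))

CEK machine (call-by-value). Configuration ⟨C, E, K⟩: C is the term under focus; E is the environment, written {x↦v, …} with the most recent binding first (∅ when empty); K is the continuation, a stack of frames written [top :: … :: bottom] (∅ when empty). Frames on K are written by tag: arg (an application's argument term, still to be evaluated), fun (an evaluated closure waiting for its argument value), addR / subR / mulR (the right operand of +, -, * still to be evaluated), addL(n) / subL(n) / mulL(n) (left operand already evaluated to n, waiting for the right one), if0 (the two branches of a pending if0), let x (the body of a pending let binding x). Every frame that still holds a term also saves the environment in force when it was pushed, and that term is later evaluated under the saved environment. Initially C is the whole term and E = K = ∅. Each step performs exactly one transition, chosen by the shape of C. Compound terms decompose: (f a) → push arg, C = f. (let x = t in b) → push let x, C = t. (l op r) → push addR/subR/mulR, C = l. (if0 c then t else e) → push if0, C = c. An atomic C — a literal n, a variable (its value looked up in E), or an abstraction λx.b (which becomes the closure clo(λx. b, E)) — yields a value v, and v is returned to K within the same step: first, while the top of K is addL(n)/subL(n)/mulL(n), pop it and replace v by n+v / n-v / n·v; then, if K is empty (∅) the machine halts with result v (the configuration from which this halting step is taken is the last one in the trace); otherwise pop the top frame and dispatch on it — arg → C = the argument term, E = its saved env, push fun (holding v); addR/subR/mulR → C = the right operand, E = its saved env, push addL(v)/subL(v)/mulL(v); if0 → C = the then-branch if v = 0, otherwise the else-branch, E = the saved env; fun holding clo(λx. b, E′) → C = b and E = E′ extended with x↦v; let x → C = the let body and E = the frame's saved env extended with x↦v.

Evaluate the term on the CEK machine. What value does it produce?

t=0: ⟨C=(((λv. 2) (-4 * -4)) * (((λq. q) -3) + ((λp. 3) -2))); E=∅; K=∅⟩
t=1: ⟨C=((λv. 2) (-4 * -4)); E=∅; K=[mulR]⟩
t=2: ⟨C=(λv. 2); E=∅; K=[arg :: mulR]⟩
t=3: ⟨C=(-4 * -4); E=∅; K=[fun :: mulR]⟩
t=4: ⟨C=-4; E=∅; K=[mulR :: fun :: mulR]⟩
t=5: ⟨C=-4; E=∅; K=[mulL(-4) :: fun :: mulR]⟩
t=6: ⟨C=2; E={v↦16}; K=[mulR]⟩
t=7: ⟨C=(((λq. q) -3) + ((λp. 3) -2)); E=∅; K=[mulL(2)]⟩
t=8: ⟨C=((λq. q) -3); E=∅; K=[addR :: mulL(2)]⟩
t=9: ⟨C=(λq. q); E=∅; K=[arg :: addR :: mulL(2)]⟩
t=10: ⟨C=-3; E=∅; K=[fun :: addR :: mulL(2)]⟩
t=11: ⟨C=q; E={q↦-3}; K=[addR :: mulL(2)]⟩
t=12: ⟨C=((λp. 3) -2); E=∅; K=[addL(-3) :: mulL(2)]⟩
t=13: ⟨C=(λp. 3); E=∅; K=[arg :: addL(-3) :: mulL(2)]⟩
t=14: ⟨C=-2; E=∅; K=[fun :: addL(-3) :: mulL(2)]⟩
t=15: ⟨C=3; E={p↦-2}; K=[addL(-3) :: mulL(2)]⟩
→ final value 0

Answer: 0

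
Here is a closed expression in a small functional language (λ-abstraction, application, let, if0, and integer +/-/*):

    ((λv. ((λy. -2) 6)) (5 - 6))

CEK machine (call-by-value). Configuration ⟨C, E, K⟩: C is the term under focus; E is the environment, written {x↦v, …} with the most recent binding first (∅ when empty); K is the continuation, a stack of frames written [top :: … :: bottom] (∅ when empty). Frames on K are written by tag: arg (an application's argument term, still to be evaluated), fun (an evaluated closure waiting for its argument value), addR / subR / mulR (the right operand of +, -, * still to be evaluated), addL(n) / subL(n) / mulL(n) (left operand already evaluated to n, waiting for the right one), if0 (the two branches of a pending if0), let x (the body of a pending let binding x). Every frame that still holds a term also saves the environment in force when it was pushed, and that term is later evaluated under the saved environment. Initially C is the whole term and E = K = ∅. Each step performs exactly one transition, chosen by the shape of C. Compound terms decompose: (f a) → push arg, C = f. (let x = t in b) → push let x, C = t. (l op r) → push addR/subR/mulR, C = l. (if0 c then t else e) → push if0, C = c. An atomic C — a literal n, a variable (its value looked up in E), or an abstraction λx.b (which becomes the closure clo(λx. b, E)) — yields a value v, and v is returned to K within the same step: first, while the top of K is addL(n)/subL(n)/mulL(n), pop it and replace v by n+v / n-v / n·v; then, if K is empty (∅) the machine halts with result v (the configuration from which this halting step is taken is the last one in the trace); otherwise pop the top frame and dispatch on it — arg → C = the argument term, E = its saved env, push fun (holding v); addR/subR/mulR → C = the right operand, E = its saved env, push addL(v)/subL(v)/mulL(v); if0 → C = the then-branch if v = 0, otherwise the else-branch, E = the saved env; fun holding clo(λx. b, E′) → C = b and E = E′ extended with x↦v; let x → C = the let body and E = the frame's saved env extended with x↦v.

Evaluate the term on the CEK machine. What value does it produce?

Answer: -2

Machine steps:
[0] ⟨C=((λv. ((λy. -2) 6)) (5 - 6)); E=∅; K=∅⟩
[1] ⟨C=(λv. ((λy. -2) 6)); E=∅; K=[arg]⟩
[2] ⟨C=(5 - 6); E=∅; K=[fun]⟩
[3] ⟨C=5; E=∅; K=[subR :: fun]⟩
[4] ⟨C=6; E=∅; K=[subL(5) :: fun]⟩
[5] ⟨C=((λy. -2) 6); E={v↦-1}; K=∅⟩
[6] ⟨C=(λy. -2); E={v↦-1}; K=[arg]⟩
[7] ⟨C=6; E={v↦-1}; K=[fun]⟩
[8] ⟨C=-2; E={y↦6, v↦-1}; K=∅⟩
→ final value -2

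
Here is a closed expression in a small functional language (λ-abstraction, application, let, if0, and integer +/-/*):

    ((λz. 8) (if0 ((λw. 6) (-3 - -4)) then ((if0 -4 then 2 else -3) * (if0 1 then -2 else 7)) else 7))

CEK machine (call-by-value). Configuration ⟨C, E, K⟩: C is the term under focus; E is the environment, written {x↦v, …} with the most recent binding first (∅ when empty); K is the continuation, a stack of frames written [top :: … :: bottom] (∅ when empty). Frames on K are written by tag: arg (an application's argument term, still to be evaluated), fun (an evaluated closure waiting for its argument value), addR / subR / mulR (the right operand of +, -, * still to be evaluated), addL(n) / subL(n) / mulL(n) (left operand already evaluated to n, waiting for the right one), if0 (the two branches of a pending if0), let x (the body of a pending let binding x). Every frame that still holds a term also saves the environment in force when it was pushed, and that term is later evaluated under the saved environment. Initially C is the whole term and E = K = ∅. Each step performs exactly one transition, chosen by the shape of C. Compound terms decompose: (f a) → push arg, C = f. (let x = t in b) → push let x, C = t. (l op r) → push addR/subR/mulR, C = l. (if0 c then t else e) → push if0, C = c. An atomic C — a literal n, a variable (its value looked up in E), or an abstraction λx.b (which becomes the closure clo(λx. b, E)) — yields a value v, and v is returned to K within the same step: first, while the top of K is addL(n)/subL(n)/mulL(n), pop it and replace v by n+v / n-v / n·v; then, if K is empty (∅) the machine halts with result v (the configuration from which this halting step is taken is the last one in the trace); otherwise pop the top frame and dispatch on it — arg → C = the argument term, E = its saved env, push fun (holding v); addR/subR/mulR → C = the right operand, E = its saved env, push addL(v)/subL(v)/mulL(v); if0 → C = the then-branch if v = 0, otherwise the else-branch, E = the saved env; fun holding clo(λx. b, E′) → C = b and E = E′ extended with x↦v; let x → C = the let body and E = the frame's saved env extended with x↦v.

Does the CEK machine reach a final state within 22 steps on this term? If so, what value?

0. <C=((λz. 8) (if0 ((λw. 6) (-3 - -4)) then ((if0 -4 then 2 else -3) * (if0 1 then -2 else 7)) else 7)), E=∅, K=∅>
1. <C=(λz. 8), E=∅, K=[arg]>
2. <C=(if0 ((λw. 6) (-3 - -4)) then ((if0 -4 then 2 else -3) * (if0 1 then -2 else 7)) else 7), E=∅, K=[fun]>
3. <C=((λw. 6) (-3 - -4)), E=∅, K=[if0 :: fun]>
4. <C=(λw. 6), E=∅, K=[arg :: if0 :: fun]>
5. <C=(-3 - -4), E=∅, K=[fun :: if0 :: fun]>
6. <C=-3, E=∅, K=[subR :: fun :: if0 :: fun]>
7. <C=-4, E=∅, K=[subL(-3) :: fun :: if0 :: fun]>
8. <C=6, E={w↦1}, K=[if0 :: fun]>
9. <C=7, E=∅, K=[fun]>
10. <C=8, E={z↦7}, K=∅>
→ final value 8

Answer: 8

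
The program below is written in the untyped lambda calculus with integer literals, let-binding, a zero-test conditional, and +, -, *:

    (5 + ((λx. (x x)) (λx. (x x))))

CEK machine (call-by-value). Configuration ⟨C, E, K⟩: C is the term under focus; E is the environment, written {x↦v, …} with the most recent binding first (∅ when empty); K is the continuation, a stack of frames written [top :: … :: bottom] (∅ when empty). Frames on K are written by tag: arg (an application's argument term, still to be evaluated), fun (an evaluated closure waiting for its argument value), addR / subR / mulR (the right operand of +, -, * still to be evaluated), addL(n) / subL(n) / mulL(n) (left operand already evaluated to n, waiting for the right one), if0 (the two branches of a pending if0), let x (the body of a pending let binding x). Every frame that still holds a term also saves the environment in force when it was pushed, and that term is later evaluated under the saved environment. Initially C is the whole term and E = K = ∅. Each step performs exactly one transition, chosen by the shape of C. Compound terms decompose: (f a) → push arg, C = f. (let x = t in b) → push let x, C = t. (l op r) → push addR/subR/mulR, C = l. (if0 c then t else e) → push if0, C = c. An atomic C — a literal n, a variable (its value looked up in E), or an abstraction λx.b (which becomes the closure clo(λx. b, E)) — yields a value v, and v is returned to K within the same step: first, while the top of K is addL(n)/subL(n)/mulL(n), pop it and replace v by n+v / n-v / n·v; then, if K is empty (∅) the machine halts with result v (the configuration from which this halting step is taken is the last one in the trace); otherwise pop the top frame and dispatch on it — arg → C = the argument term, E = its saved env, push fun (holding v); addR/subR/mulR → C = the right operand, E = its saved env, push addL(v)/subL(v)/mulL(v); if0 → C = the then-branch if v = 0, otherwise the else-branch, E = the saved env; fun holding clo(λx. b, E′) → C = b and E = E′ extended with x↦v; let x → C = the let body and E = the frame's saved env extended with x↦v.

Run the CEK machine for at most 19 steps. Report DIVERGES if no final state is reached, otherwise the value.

Answer: DIVERGES (no final state within 19 steps)

Derivation:
t=0: <C=(5 + ((λx. (x x)) (λx. (x x)))), E=∅, K=∅>
t=1: <C=5, E=∅, K=[addR]>
t=2: <C=((λx. (x x)) (λx. (x x))), E=∅, K=[addL(5)]>
t=3: <C=(λx. (x x)), E=∅, K=[arg :: addL(5)]>
t=4: <C=(λx. (x x)), E=∅, K=[fun :: addL(5)]>
t=5: <C=(x x), E={x↦clo(λx. (x x), ∅)}, K=[addL(5)]>
t=6: <C=x, E={x↦clo(λx. (x x), ∅)}, K=[arg :: addL(5)]>
t=7: <C=x, E={x↦clo(λx. (x x), ∅)}, K=[fun :: addL(5)]>
… configuration repeats with period 3 (steps 5–7 recur indefinitely) …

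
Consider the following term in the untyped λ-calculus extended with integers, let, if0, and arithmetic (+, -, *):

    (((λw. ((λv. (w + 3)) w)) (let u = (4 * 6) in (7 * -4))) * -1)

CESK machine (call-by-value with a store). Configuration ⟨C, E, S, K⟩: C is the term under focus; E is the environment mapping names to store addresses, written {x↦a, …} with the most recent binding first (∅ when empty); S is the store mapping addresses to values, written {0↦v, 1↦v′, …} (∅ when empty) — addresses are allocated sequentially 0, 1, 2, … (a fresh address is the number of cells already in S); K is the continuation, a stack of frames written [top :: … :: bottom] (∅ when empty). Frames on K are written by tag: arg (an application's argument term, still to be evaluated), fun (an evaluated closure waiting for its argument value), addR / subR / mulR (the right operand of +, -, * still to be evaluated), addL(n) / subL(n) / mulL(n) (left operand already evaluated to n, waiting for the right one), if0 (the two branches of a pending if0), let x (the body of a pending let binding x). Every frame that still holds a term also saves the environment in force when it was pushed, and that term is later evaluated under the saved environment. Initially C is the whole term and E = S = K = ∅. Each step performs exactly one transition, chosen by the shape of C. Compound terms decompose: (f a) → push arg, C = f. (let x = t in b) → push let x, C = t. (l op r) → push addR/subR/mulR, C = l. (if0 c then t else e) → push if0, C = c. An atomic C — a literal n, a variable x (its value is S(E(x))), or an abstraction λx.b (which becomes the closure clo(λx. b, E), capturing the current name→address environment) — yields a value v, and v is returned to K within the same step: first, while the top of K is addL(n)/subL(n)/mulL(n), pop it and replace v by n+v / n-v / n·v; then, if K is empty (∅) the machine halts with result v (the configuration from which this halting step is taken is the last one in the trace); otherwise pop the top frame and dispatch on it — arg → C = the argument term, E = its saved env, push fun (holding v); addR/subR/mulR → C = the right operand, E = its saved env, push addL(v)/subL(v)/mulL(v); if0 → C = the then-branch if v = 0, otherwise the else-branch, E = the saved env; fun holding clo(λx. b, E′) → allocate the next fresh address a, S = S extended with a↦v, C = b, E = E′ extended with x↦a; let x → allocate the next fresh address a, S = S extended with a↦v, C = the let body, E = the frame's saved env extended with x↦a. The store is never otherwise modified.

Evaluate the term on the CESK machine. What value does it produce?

[0] [C=(((λw. ((λv. (w + 3)) w)) (let u = (4 * 6) in (7 * -4))) * -1) | E=∅ | S=∅ | K=∅]
[1] [C=((λw. ((λv. (w + 3)) w)) (let u = (4 * 6) in (7 * -4))) | E=∅ | S=∅ | K=[mulR]]
[2] [C=(λw. ((λv. (w + 3)) w)) | E=∅ | S=∅ | K=[arg :: mulR]]
[3] [C=(let u = (4 * 6) in (7 * -4)) | E=∅ | S=∅ | K=[fun :: mulR]]
[4] [C=(4 * 6) | E=∅ | S=∅ | K=[let u :: fun :: mulR]]
[5] [C=4 | E=∅ | S=∅ | K=[mulR :: let u :: fun :: mulR]]
[6] [C=6 | E=∅ | S=∅ | K=[mulL(4) :: let u :: fun :: mulR]]
[7] [C=(7 * -4) | E={u↦0} | S={0↦24} | K=[fun :: mulR]]
[8] [C=7 | E={u↦0} | S={0↦24} | K=[mulR :: fun :: mulR]]
[9] [C=-4 | E={u↦0} | S={0↦24} | K=[mulL(7) :: fun :: mulR]]
[10] [C=((λv. (w + 3)) w) | E={w↦1} | S={0↦24, 1↦-28} | K=[mulR]]
[11] [C=(λv. (w + 3)) | E={w↦1} | S={0↦24, 1↦-28} | K=[arg :: mulR]]
[12] [C=w | E={w↦1} | S={0↦24, 1↦-28} | K=[fun :: mulR]]
[13] [C=(w + 3) | E={v↦2, w↦1} | S={0↦24, 1↦-28, 2↦-28} | K=[mulR]]
[14] [C=w | E={v↦2, w↦1} | S={0↦24, 1↦-28, 2↦-28} | K=[addR :: mulR]]
[15] [C=3 | E={v↦2, w↦1} | S={0↦24, 1↦-28, 2↦-28} | K=[addL(-28) :: mulR]]
[16] [C=-1 | E=∅ | S={0↦24, 1↦-28, 2↦-28} | K=[mulL(-25)]]
→ final value 25

Answer: 25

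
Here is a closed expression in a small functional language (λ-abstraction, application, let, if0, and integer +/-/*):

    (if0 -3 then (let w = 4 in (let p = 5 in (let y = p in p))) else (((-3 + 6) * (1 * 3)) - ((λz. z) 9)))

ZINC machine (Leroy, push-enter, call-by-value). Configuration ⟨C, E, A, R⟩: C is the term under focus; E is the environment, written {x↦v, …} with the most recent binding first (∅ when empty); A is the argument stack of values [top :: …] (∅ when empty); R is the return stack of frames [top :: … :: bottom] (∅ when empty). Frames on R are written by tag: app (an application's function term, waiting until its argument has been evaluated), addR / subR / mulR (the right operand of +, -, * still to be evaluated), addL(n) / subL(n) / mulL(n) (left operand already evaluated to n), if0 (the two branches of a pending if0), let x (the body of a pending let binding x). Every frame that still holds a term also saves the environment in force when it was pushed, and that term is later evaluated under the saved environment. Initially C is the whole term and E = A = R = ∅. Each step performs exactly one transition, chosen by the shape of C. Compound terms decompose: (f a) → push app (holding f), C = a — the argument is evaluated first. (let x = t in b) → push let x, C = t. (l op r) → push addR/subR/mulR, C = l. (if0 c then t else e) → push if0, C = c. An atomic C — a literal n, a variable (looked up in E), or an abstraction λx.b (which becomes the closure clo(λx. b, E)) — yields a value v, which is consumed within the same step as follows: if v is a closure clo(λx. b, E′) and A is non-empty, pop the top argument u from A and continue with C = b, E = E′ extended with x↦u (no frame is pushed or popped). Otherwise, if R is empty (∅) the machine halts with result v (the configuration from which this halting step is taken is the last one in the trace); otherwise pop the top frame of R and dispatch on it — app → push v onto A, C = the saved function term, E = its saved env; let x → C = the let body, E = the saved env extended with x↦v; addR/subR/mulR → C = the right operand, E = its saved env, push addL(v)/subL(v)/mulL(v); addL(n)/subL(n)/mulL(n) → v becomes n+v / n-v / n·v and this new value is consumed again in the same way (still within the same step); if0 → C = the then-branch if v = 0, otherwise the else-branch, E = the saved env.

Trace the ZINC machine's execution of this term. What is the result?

t=0: ⟨C=(if0 -3 then (let w = 4 in (let p = 5 in (let y = p in p))) else (((-3 + 6) * (1 * 3)) - ((λz. z) 9))); E=∅; A=∅; R=∅⟩
t=1: ⟨C=-3; E=∅; A=∅; R=[if0]⟩
t=2: ⟨C=(((-3 + 6) * (1 * 3)) - ((λz. z) 9)); E=∅; A=∅; R=∅⟩
t=3: ⟨C=((-3 + 6) * (1 * 3)); E=∅; A=∅; R=[subR]⟩
t=4: ⟨C=(-3 + 6); E=∅; A=∅; R=[mulR :: subR]⟩
t=5: ⟨C=-3; E=∅; A=∅; R=[addR :: mulR :: subR]⟩
t=6: ⟨C=6; E=∅; A=∅; R=[addL(-3) :: mulR :: subR]⟩
t=7: ⟨C=(1 * 3); E=∅; A=∅; R=[mulL(3) :: subR]⟩
t=8: ⟨C=1; E=∅; A=∅; R=[mulR :: mulL(3) :: subR]⟩
t=9: ⟨C=3; E=∅; A=∅; R=[mulL(1) :: mulL(3) :: subR]⟩
t=10: ⟨C=((λz. z) 9); E=∅; A=∅; R=[subL(9)]⟩
t=11: ⟨C=9; E=∅; A=∅; R=[app :: subL(9)]⟩
t=12: ⟨C=(λz. z); E=∅; A=[9]; R=[subL(9)]⟩
t=13: ⟨C=z; E={z↦9}; A=∅; R=[subL(9)]⟩
→ final value 0

Answer: 0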